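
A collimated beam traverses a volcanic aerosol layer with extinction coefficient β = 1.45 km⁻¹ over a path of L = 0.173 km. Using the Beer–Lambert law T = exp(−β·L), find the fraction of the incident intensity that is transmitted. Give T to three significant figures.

τ = β·L = 1.45 × 0.173 = 0.2508.
T = exp(−0.2508) = 0.7781.

0.778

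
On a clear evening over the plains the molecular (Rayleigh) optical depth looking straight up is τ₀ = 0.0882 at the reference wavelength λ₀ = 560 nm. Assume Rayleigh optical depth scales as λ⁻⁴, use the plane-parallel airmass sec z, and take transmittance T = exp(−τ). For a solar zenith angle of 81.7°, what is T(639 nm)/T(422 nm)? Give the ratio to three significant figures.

Airmass: sec 81.7° = 6.9273.
τ(639 nm) = 0.0882 × (560/639)⁴ × 6.9273 = 0.0882 × 0.5899 × 6.9273 = 0.3604.
τ(422 nm) = 0.0882 × (560/422)⁴ × 6.9273 = 0.0882 × 3.1010 × 6.9273 = 1.8947.
T(639)/T(422) = exp(τ_B − τ_A) = exp(1.5343) = 4.6380.

4.64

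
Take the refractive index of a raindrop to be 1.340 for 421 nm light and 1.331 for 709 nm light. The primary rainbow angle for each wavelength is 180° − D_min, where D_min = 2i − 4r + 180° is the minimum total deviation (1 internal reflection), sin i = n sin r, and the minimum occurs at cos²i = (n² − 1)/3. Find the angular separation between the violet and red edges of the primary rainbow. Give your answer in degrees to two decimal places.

1.30°

At 421 nm (n = 1.340): cos²i = 0.26520 → i = 59.004°, r = 39.770°, D_min = 138.929°, rainbow angle = 41.071°.
At 709 nm (n = 1.331): cos²i = 0.25719 → i = 59.527°, r = 40.356°, D_min = 137.630°, rainbow angle = 42.370°.
Angular width = |41.071° − 42.370°| = 1.299°.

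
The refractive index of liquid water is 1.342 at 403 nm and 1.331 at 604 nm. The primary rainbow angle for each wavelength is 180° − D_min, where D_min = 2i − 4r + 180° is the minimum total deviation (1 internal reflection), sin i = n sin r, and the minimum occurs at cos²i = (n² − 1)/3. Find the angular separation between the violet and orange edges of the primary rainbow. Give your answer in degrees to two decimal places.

At 403 nm (n = 1.342): cos²i = 0.26699 → i = 58.888°, r = 39.641°, D_min = 139.213°, rainbow angle = 40.787°.
At 604 nm (n = 1.331): cos²i = 0.25719 → i = 59.527°, r = 40.356°, D_min = 137.630°, rainbow angle = 42.370°.
Angular width = |40.787° − 42.370°| = 1.583°.

1.58°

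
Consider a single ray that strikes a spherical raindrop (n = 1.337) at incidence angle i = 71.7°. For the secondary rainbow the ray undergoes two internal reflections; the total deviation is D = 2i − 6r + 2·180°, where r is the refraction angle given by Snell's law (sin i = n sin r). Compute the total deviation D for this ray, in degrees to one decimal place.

sin r = sin 71.7° / 1.337 = 0.9494/1.337 = 0.7101; r = 45.24°.
D = 2·71.7° − 6·45.24° + 2·180° = 143.40° − 271.47° + 360° = 231.93°.

231.9°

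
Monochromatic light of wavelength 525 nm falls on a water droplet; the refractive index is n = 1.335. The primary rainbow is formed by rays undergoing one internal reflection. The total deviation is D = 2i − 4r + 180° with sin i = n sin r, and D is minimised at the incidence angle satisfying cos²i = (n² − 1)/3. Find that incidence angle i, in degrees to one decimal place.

59.3°

cos²i = (1.335² − 1)/3 = (1.78222 − 1)/3 = 0.26074.
cos i = 0.51063, so i = 59.294°.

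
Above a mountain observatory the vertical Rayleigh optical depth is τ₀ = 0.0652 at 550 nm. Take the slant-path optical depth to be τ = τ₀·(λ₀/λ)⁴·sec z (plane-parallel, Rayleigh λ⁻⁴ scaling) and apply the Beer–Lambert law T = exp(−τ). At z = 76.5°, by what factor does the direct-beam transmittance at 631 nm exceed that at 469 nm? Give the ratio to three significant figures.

1.44

Airmass: sec 76.5° = 4.2837.
τ(631 nm) = 0.0652 × (550/631)⁴ × 4.2837 = 0.0652 × 0.5772 × 4.2837 = 0.1612.
τ(469 nm) = 0.0652 × (550/469)⁴ × 4.2837 = 0.0652 × 1.8913 × 4.2837 = 0.5282.
T(631)/T(469) = exp(τ_B − τ_A) = exp(0.3670) = 1.4434.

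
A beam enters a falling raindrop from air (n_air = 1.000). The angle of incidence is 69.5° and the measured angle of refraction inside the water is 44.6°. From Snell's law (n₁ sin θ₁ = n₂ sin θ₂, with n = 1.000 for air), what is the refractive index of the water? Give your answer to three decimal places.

1.334

n = sin θ_i / sin θ_r = sin 69.5° / sin 44.6° = 0.9367 / 0.7022 = 1.3340.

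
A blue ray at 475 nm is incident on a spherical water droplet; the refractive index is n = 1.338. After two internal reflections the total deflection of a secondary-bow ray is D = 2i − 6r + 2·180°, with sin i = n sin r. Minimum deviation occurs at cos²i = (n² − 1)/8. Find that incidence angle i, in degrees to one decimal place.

71.7°

cos²i = (1.338² − 1)/8 = (1.79024 − 1)/8 = 0.09878.
cos i = 0.31429, so i = 71.682°.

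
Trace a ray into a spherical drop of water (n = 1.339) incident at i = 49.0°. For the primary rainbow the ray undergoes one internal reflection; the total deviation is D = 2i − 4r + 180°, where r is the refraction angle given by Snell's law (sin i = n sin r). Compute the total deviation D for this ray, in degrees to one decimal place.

sin r = sin 49.0° / 1.339 = 0.7547/1.339 = 0.5636; r = 34.31°.
D = 2·49.0° − 4·34.31° + 180° = 98.00° − 137.23° + 180° = 140.77°.

140.8°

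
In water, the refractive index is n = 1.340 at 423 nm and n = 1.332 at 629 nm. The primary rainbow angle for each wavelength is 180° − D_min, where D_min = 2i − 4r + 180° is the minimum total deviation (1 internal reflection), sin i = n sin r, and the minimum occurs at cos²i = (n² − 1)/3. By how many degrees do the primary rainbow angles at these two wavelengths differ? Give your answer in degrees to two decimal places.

At 423 nm (n = 1.340): cos²i = 0.26520 → i = 59.004°, r = 39.770°, D_min = 138.929°, rainbow angle = 41.071°.
At 629 nm (n = 1.332): cos²i = 0.25807 → i = 59.469°, r = 40.290°, D_min = 137.776°, rainbow angle = 42.224°.
Angular width = |41.071° − 42.224°| = 1.153°.

1.15°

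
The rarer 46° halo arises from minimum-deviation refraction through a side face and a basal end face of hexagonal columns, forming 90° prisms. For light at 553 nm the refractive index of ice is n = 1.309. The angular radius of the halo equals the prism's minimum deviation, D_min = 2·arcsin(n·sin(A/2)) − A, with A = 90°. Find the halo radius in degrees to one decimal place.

n·sin(A/2) = 1.309 × sin 45° = 1.309 × 0.7071 = 0.9256.
D_min = 2·arcsin(0.9256) − 90° = 2 × 67.759° − 90° = 45.519°.

45.5°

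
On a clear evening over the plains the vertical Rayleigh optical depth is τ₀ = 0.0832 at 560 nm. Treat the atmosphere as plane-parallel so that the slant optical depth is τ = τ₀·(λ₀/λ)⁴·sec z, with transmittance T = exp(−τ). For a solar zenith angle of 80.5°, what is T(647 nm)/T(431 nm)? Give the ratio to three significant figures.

3.17

Airmass: sec 80.5° = 6.0589.
τ(647 nm) = 0.0832 × (560/647)⁴ × 6.0589 = 0.0832 × 0.5612 × 6.0589 = 0.2829.
τ(431 nm) = 0.0832 × (560/431)⁴ × 6.0589 = 0.0832 × 2.8500 × 6.0589 = 1.4367.
T(647)/T(431) = exp(τ_B − τ_A) = exp(1.1538) = 3.1701.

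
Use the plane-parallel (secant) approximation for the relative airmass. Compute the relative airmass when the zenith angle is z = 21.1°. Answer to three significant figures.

X = sec z = 1/cos 21.1° = 1/0.9330 = 1.0719.

1.07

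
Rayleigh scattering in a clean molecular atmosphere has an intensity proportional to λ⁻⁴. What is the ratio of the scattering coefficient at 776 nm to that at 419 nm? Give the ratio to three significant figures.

Rayleigh scattering ∝ λ⁻⁴, so the ratio of coefficients is the inverse fourth power of the wavelength ratio.
σ(776)/σ(419) = (419/776)⁴ = (0.5399)⁴ = 0.085.

0.0850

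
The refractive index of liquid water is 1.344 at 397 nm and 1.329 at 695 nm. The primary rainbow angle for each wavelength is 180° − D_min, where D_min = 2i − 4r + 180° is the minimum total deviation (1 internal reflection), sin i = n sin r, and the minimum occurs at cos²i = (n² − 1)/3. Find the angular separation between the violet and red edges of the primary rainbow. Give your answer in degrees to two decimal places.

At 397 nm (n = 1.344): cos²i = 0.26878 → i = 58.772°, r = 39.512°, D_min = 139.495°, rainbow angle = 40.505°.
At 695 nm (n = 1.329): cos²i = 0.25541 → i = 59.643°, r = 40.487°, D_min = 137.337°, rainbow angle = 42.663°.
Angular width = |40.505° − 42.663°| = 2.158°.

2.16°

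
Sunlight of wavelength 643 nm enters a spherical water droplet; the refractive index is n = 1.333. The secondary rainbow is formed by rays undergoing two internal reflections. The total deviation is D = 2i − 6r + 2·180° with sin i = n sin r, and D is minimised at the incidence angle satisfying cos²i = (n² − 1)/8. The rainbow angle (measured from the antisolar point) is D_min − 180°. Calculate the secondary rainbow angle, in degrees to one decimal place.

50.9°

cos²i = (1.77689 − 1)/8 = 0.09711; i = arccos(0.31163) = 71.843°.
sin r = sin 71.843°/1.333 = 0.71283; r = 45.466°.
D_min = 2·71.843° − 6·45.466° + 360° = 230.891°.
Rainbow angle = D_min − 180° = 50.891°.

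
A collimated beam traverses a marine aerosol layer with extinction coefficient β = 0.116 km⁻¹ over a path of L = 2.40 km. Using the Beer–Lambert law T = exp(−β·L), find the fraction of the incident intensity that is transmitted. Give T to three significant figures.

τ = β·L = 0.116 × 2.40 = 0.2784.
T = exp(−0.2784) = 0.7570.

0.757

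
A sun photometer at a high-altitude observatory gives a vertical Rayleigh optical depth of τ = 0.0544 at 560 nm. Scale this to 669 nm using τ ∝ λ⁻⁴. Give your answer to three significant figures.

0.0267

τ(669 nm) = τ(560 nm) × (560/669)⁴ = 0.0544 × (0.8371)⁴ = 0.0544 × 0.4910 = 0.0267.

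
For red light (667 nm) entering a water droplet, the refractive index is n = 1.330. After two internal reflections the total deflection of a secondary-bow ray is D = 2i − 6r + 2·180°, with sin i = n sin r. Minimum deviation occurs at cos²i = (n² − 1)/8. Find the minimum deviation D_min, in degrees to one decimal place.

230.1°

cos²i = (1.76890 − 1)/8 = 0.09611; i = arccos(0.31002) = 71.940°.
sin r = sin 71.940°/1.330 = 0.71483; r = 45.630°.
D_min = 2·71.940° − 6·45.630° + 360° = 230.101°.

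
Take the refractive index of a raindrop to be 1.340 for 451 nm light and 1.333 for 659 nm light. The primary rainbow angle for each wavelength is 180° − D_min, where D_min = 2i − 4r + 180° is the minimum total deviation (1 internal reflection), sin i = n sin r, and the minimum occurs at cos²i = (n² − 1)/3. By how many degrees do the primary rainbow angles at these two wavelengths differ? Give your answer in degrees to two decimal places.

1.01°

At 451 nm (n = 1.340): cos²i = 0.26520 → i = 59.004°, r = 39.770°, D_min = 138.929°, rainbow angle = 41.071°.
At 659 nm (n = 1.333): cos²i = 0.25896 → i = 59.410°, r = 40.225°, D_min = 137.922°, rainbow angle = 42.078°.
Angular width = |41.071° − 42.078°| = 1.007°.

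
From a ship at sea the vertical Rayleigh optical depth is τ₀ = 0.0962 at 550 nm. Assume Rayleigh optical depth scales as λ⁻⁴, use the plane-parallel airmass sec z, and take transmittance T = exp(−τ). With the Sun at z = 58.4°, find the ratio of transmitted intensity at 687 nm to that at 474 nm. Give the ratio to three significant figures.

1.29

Airmass: sec 58.4° = 1.9084.
τ(687 nm) = 0.0962 × (550/687)⁴ × 1.9084 = 0.0962 × 0.4108 × 1.9084 = 0.0754.
τ(474 nm) = 0.0962 × (550/474)⁴ × 1.9084 = 0.0962 × 1.8127 × 1.9084 = 0.3328.
T(687)/T(474) = exp(τ_B − τ_A) = exp(0.2574) = 1.2935.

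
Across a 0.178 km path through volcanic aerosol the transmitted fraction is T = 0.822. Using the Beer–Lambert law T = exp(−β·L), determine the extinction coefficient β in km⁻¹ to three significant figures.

Beer–Lambert: T = exp(−βL) ⇒ β = −ln(T)/L = −ln(0.822)/0.178 = 0.1960/0.178 = 1.101 km⁻¹.

1.10 km⁻¹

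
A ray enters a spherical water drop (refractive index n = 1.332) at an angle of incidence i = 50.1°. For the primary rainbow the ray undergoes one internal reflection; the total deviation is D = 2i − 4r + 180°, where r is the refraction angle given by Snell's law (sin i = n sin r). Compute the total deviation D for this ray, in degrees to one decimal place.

139.5°

sin r = sin 50.1° / 1.332 = 0.7672/1.332 = 0.5759; r = 35.17°.
D = 2·50.1° − 4·35.17° + 180° = 100.20° − 140.66° + 180° = 139.54°.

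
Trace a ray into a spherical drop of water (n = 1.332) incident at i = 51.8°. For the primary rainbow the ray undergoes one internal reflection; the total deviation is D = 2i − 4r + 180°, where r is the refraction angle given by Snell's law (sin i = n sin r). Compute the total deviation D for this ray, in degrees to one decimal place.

sin r = sin 51.8° / 1.332 = 0.7859/1.332 = 0.5900; r = 36.16°.
D = 2·51.8° − 4·36.16° + 180° = 103.60° − 144.62° + 180° = 138.98°.

139.0°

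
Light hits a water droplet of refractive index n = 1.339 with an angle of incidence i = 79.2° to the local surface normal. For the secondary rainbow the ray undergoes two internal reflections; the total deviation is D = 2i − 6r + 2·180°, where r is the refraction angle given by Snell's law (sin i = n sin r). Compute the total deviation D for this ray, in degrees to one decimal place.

235.3°

sin r = sin 79.2° / 1.339 = 0.9823/1.339 = 0.7336; r = 47.19°.
D = 2·79.2° − 6·47.19° + 2·180° = 158.40° − 283.13° + 360° = 235.27°.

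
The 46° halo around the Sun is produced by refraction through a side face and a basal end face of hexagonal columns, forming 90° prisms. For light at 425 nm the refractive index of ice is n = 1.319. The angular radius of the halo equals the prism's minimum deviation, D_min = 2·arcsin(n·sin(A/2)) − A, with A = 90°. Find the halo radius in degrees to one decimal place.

47.7°

n·sin(A/2) = 1.319 × sin 45° = 1.319 × 0.7071 = 0.9327.
D_min = 2·arcsin(0.9327) − 90° = 2 × 68.856° − 90° = 47.711°.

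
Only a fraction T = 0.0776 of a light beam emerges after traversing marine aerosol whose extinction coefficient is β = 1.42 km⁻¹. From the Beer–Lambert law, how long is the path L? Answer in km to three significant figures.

1.80 km

Beer–Lambert: T = exp(−βL) ⇒ L = −ln(T)/β = −ln(0.0776)/1.42 = 2.5562/1.42 = 1.8 km.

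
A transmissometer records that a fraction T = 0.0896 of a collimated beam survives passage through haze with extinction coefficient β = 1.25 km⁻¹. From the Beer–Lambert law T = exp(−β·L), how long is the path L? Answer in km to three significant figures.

Beer–Lambert: T = exp(−βL) ⇒ L = −ln(T)/β = −ln(0.0896)/1.25 = 2.4124/1.25 = 1.93 km.

1.93 km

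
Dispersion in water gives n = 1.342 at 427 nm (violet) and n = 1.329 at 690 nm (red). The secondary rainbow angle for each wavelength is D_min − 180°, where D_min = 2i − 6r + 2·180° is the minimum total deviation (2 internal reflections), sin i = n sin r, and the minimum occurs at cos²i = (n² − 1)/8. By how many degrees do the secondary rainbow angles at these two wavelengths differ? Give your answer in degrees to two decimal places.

At 427 nm (n = 1.342): cos²i = 0.10012 → i = 71.554°, r = 44.981°, D_min = 233.222°, rainbow angle = 53.222°.
At 690 nm (n = 1.329): cos²i = 0.09578 → i = 71.972°, r = 45.685°, D_min = 229.837°, rainbow angle = 49.837°.
Angular width = |53.222° − 49.837°| = 3.385°.

3.39°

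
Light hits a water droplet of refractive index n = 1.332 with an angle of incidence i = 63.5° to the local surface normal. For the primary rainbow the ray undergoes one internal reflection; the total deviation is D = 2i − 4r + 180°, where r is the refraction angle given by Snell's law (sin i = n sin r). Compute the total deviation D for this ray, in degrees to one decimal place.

sin r = sin 63.5° / 1.332 = 0.8949/1.332 = 0.6719; r = 42.21°.
D = 2·63.5° − 4·42.21° + 180° = 127.00° − 168.85° + 180° = 138.15°.

138.2°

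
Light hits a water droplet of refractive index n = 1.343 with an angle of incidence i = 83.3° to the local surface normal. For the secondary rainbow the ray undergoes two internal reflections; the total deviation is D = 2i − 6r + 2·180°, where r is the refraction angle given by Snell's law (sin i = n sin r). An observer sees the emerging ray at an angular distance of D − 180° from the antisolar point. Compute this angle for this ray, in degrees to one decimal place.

60.5°

sin r = sin 83.3° / 1.343 = 0.9932/1.343 = 0.7395; r = 47.69°.
D = 2·83.3° − 6·47.69° + 2·180° = 166.60° − 286.14° + 360° = 240.46°.
Angle from antisolar point = D − 180° = 60.46°.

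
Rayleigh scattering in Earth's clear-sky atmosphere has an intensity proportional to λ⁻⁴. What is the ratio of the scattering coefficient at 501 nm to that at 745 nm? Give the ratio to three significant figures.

Rayleigh scattering ∝ λ⁻⁴, so the ratio of coefficients is the inverse fourth power of the wavelength ratio.
σ(501)/σ(745) = (745/501)⁴ = (1.4870)⁴ = 4.89.

4.89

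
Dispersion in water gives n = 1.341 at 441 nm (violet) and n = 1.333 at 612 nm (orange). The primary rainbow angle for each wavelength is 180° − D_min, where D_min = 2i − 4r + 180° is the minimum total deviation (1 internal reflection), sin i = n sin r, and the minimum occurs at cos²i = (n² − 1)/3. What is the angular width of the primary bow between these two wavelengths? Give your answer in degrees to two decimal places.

1.15°

At 441 nm (n = 1.341): cos²i = 0.26609 → i = 58.946°, r = 39.705°, D_min = 139.071°, rainbow angle = 40.929°.
At 612 nm (n = 1.333): cos²i = 0.25896 → i = 59.410°, r = 40.225°, D_min = 137.922°, rainbow angle = 42.078°.
Angular width = |40.929° − 42.078°| = 1.149°.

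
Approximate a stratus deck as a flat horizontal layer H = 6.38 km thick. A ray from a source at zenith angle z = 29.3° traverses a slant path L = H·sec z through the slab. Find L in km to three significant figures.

sec z = 1/cos 29.3° = 1.1467.
L = 6.38 × 1.1467 = 7.316 km.

7.32 km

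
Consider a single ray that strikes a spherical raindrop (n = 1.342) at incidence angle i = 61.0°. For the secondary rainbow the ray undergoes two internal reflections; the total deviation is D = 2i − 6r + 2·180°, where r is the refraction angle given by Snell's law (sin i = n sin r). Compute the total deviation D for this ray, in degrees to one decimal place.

238.0°

sin r = sin 61.0° / 1.342 = 0.8746/1.342 = 0.6517; r = 40.67°.
D = 2·61.0° − 6·40.67° + 2·180° = 122.00° − 244.03° + 360° = 237.97°.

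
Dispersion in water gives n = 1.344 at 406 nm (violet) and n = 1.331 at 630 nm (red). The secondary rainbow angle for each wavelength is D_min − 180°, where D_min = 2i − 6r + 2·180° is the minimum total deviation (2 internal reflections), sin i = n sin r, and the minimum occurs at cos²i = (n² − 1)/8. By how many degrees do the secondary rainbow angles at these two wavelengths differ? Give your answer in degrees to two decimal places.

3.37°

At 406 nm (n = 1.344): cos²i = 0.10079 → i = 71.490°, r = 44.874°, D_min = 233.733°, rainbow angle = 53.733°.
At 630 nm (n = 1.331): cos²i = 0.09645 → i = 71.907°, r = 45.575°, D_min = 230.365°, rainbow angle = 50.365°.
Angular width = |53.733° − 50.365°| = 3.368°.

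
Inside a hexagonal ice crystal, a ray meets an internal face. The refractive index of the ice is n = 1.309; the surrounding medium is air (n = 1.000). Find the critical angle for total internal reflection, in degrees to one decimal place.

49.8°

sin θ_c = n_air / n = 1.000 / 1.309 = 0.7639.
θ_c = arcsin(0.7639) = 49.81°.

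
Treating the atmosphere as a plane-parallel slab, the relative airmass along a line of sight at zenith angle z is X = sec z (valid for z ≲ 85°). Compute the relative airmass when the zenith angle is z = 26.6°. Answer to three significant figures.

1.12

X = sec z = 1/cos 26.6° = 1/0.8942 = 1.1184.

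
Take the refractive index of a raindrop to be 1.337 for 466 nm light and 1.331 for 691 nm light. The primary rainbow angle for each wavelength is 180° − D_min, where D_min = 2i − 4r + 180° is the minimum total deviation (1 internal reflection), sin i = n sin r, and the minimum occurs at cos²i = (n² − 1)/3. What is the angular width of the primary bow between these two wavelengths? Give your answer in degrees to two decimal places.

At 466 nm (n = 1.337): cos²i = 0.26252 → i = 59.178°, r = 39.964°, D_min = 138.500°, rainbow angle = 41.500°.
At 691 nm (n = 1.331): cos²i = 0.25719 → i = 59.527°, r = 40.356°, D_min = 137.630°, rainbow angle = 42.370°.
Angular width = |41.500° − 42.370°| = 0.870°.

0.87°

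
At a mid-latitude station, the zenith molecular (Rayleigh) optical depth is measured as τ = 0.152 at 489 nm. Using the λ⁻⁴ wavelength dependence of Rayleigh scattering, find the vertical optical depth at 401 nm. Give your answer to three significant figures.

τ(401 nm) = τ(489 nm) × (489/401)⁴ = 0.152 × (1.2195)⁴ = 0.152 × 2.2114 = 0.3361.

0.336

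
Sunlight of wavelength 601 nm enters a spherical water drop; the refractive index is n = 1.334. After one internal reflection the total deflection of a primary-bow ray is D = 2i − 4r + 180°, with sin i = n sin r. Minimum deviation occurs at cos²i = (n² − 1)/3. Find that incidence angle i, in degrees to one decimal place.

59.4°

cos²i = (1.334² − 1)/3 = (1.77956 − 1)/3 = 0.25985.
cos i = 0.50976, so i = 59.352°.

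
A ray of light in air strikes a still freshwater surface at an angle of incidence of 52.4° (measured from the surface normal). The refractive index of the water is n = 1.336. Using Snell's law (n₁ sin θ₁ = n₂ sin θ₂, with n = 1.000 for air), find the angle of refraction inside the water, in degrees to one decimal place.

36.4°

Snell: sin θ_r = sin θ_i / n = sin 52.4° / 1.336 = 0.7923 / 1.336 = 0.5930.
θ_r = arcsin(0.5930) = 36.37°.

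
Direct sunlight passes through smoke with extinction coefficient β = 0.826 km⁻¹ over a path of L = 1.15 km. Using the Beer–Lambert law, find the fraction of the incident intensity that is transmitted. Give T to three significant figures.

τ = β·L = 0.826 × 1.15 = 0.9499.
T = exp(−0.9499) = 0.3868.

0.387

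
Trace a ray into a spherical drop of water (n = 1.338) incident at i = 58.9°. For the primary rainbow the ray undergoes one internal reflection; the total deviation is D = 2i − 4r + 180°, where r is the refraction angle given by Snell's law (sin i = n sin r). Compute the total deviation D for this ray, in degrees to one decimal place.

sin r = sin 58.9° / 1.338 = 0.8563/1.338 = 0.6400; r = 39.79°.
D = 2·58.9° − 4·39.79° + 180° = 117.80° − 159.16° + 180° = 138.64°.

138.6°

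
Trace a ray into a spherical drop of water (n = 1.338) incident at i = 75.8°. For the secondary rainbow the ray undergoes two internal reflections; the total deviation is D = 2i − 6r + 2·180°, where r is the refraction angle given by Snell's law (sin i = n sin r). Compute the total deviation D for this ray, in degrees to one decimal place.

233.0°

sin r = sin 75.8° / 1.338 = 0.9694/1.338 = 0.7245; r = 46.43°.
D = 2·75.8° − 6·46.43° + 2·180° = 151.60° − 278.59° + 360° = 233.01°.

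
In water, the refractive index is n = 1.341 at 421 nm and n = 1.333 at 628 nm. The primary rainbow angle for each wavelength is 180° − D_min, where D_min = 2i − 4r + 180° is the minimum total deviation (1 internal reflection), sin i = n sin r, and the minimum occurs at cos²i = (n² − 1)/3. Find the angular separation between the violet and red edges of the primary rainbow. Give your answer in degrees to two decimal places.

1.15°

At 421 nm (n = 1.341): cos²i = 0.26609 → i = 58.946°, r = 39.705°, D_min = 139.071°, rainbow angle = 40.929°.
At 628 nm (n = 1.333): cos²i = 0.25896 → i = 59.410°, r = 40.225°, D_min = 137.922°, rainbow angle = 42.078°.
Angular width = |40.929° − 42.078°| = 1.149°.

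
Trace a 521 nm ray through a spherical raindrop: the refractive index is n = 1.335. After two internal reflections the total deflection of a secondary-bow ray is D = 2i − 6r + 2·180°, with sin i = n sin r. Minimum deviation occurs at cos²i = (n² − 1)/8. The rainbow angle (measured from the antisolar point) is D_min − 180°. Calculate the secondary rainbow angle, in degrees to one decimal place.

cos²i = (1.78222 − 1)/8 = 0.09778; i = arccos(0.31269) = 71.778°.
sin r = sin 71.778°/1.335 = 0.71150; r = 45.357°.
D_min = 2·71.778° − 6·45.357° + 360° = 231.414°.
Rainbow angle = D_min − 180° = 51.414°.

51.4°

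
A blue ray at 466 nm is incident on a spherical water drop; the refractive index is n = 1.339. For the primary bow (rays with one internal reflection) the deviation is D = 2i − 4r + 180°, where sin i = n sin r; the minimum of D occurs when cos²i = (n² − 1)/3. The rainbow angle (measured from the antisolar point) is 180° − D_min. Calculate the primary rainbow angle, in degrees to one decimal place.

41.2°

cos²i = (1.79292 − 1)/3 = 0.26431; i = arccos(0.51411) = 59.062°.
sin r = sin 59.062°/1.339 = 0.64057; r = 39.834°.
D_min = 2·59.062° − 4·39.834° + 180° = 138.786°.
Rainbow angle = 180° − D_min = 41.214°.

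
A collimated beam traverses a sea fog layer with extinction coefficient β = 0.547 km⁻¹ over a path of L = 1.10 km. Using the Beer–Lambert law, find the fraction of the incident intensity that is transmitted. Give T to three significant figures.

0.548

τ = β·L = 0.547 × 1.10 = 0.6017.
T = exp(−0.6017) = 0.5479.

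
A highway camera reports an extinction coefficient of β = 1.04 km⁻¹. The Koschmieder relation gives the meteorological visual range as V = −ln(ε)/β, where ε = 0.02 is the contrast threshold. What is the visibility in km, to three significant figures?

3.76 km

V = −ln(0.02) / 1.04 = 3.912 / 1.04 = 3.7616 km.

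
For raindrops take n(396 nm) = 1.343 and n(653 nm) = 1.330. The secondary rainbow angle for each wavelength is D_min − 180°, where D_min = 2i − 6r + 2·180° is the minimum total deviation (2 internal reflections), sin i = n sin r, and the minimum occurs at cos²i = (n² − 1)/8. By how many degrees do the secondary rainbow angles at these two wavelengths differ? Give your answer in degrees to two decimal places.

3.38°

At 396 nm (n = 1.343): cos²i = 0.10046 → i = 71.522°, r = 44.928°, D_min = 233.478°, rainbow angle = 53.478°.
At 653 nm (n = 1.330): cos²i = 0.09611 → i = 71.940°, r = 45.630°, D_min = 230.101°, rainbow angle = 50.101°.
Angular width = |53.478° − 50.101°| = 3.377°.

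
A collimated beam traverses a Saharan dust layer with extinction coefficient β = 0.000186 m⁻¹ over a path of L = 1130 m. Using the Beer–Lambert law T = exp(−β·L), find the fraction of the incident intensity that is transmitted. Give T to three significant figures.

0.810

τ = β·L = 0.000186 × 1130 = 0.2102.
T = exp(−0.2102) = 0.8104.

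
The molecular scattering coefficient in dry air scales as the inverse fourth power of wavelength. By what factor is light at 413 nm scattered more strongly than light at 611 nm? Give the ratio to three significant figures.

4.79

Rayleigh scattering ∝ λ⁻⁴, so the ratio of coefficients is the inverse fourth power of the wavelength ratio.
σ(413)/σ(611) = (611/413)⁴ = (1.4794)⁴ = 4.79.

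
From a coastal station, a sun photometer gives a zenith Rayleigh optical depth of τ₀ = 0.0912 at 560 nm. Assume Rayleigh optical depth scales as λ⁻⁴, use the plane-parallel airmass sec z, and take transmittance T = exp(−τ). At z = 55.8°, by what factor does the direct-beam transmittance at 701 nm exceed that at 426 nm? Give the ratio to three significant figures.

1.52

Airmass: sec 55.8° = 1.7791.
τ(701 nm) = 0.0912 × (560/701)⁴ × 1.7791 = 0.0912 × 0.4073 × 1.7791 = 0.0661.
τ(426 nm) = 0.0912 × (560/426)⁴ × 1.7791 = 0.0912 × 2.9862 × 1.7791 = 0.4845.
T(701)/T(426) = exp(τ_B − τ_A) = exp(0.4184) = 1.5196.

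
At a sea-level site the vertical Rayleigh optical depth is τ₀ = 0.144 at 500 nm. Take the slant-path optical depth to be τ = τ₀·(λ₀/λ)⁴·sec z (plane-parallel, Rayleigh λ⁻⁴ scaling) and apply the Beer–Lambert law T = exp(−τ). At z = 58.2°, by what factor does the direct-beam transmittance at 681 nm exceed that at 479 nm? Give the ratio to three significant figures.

1.28

Airmass: sec 58.2° = 1.8977.
τ(681 nm) = 0.144 × (500/681)⁴ × 1.8977 = 0.144 × 0.2906 × 1.8977 = 0.0794.
τ(479 nm) = 0.144 × (500/479)⁴ × 1.8977 = 0.144 × 1.1872 × 1.8977 = 0.3244.
T(681)/T(479) = exp(τ_B − τ_A) = exp(0.2450) = 1.2777.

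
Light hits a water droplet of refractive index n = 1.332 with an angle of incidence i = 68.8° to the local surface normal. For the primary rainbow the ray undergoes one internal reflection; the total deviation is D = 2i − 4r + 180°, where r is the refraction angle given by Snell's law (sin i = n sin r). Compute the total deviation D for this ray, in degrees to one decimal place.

139.9°

sin r = sin 68.8° / 1.332 = 0.9323/1.332 = 0.6999; r = 44.42°.
D = 2·68.8° − 4·44.42° + 180° = 137.60° − 177.69° + 180° = 139.91°.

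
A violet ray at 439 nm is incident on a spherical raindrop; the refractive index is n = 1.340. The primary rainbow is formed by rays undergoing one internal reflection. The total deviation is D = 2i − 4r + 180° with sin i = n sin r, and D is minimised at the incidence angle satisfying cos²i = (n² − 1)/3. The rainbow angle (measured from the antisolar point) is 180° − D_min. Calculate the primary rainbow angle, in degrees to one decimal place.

cos²i = (1.79560 − 1)/3 = 0.26520; i = arccos(0.51498) = 59.004°.
sin r = sin 59.004°/1.340 = 0.63971; r = 39.770°.
D_min = 2·59.004° − 4·39.770° + 180° = 138.929°.
Rainbow angle = 180° − D_min = 41.071°.

41.1°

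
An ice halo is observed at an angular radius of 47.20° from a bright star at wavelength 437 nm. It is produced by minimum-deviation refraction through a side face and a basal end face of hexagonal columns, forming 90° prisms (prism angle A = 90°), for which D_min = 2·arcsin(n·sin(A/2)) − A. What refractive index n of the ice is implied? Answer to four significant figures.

1.317

Rearranging: n = sin((D_min + A)/2) / sin(A/2).
(D_min + A)/2 = (47.20° + 90°)/2 = 68.600°.
n = sin 68.600° / sin 45° = 0.9311 / 0.7071 = 1.3167.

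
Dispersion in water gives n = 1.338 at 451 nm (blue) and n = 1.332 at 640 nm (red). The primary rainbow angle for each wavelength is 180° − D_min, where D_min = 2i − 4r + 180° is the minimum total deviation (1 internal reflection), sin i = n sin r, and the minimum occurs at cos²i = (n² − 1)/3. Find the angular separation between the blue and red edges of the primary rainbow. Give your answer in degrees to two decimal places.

At 451 nm (n = 1.338): cos²i = 0.26341 → i = 59.120°, r = 39.899°, D_min = 138.643°, rainbow angle = 41.357°.
At 640 nm (n = 1.332): cos²i = 0.25807 → i = 59.469°, r = 40.290°, D_min = 137.776°, rainbow angle = 42.224°.
Angular width = |41.357° − 42.224°| = 0.867°.

0.87°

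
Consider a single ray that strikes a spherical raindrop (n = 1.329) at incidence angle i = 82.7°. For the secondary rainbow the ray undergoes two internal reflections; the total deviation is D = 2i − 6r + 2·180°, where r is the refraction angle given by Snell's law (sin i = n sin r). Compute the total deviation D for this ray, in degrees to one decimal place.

sin r = sin 82.7° / 1.329 = 0.9919/1.329 = 0.7463; r = 48.27°.
D = 2·82.7° − 6·48.27° + 2·180° = 165.40° − 289.65° + 360° = 235.75°.

235.8°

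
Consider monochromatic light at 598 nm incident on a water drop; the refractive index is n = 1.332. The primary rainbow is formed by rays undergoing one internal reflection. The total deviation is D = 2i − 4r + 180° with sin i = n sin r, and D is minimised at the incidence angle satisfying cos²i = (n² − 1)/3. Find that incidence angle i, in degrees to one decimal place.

59.5°

cos²i = (1.332² − 1)/3 = (1.77422 − 1)/3 = 0.25807.
cos i = 0.50801, so i = 59.469°.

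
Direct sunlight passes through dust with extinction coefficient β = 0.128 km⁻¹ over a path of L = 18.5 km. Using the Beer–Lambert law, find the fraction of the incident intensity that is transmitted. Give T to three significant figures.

0.0937

τ = β·L = 0.128 × 18.5 = 2.3680.
T = exp(−2.3680) = 0.0937.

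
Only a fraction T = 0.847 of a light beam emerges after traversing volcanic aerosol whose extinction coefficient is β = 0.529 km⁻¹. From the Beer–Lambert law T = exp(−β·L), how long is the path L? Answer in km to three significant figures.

0.314 km

Beer–Lambert: T = exp(−βL) ⇒ L = −ln(T)/β = −ln(0.847)/0.529 = 0.1661/0.529 = 0.3139 km.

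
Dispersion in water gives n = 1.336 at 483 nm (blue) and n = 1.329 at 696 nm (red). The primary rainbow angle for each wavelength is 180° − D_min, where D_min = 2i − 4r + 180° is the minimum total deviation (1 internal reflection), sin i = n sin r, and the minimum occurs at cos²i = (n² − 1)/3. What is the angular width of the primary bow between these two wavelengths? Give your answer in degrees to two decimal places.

1.02°

At 483 nm (n = 1.336): cos²i = 0.26163 → i = 59.236°, r = 40.029°, D_min = 138.356°, rainbow angle = 41.644°.
At 696 nm (n = 1.329): cos²i = 0.25541 → i = 59.643°, r = 40.487°, D_min = 137.337°, rainbow angle = 42.663°.
Angular width = |41.644° − 42.663°| = 1.020°.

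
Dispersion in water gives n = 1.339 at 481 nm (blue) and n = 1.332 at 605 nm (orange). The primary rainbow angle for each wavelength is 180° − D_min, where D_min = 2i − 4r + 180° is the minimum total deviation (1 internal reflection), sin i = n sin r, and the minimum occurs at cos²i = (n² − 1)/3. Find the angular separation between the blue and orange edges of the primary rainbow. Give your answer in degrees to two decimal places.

At 481 nm (n = 1.339): cos²i = 0.26431 → i = 59.062°, r = 39.834°, D_min = 138.786°, rainbow angle = 41.214°.
At 605 nm (n = 1.332): cos²i = 0.25807 → i = 59.469°, r = 40.290°, D_min = 137.776°, rainbow angle = 42.224°.
Angular width = |41.214° − 42.224°| = 1.010°.

1.01°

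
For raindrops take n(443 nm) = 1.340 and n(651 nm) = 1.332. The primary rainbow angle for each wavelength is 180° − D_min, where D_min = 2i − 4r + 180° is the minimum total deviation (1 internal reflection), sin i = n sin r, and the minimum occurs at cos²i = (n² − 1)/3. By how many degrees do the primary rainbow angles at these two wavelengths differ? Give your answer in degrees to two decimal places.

1.15°

At 443 nm (n = 1.340): cos²i = 0.26520 → i = 59.004°, r = 39.770°, D_min = 138.929°, rainbow angle = 41.071°.
At 651 nm (n = 1.332): cos²i = 0.25807 → i = 59.469°, r = 40.290°, D_min = 137.776°, rainbow angle = 42.224°.
Angular width = |41.071° − 42.224°| = 1.153°.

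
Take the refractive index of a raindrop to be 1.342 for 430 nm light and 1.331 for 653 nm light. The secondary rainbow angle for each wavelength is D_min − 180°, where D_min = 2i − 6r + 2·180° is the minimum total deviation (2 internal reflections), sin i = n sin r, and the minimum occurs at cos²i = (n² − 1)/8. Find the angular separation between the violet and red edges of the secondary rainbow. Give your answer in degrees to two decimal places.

At 430 nm (n = 1.342): cos²i = 0.10012 → i = 71.554°, r = 44.981°, D_min = 233.222°, rainbow angle = 53.222°.
At 653 nm (n = 1.331): cos²i = 0.09645 → i = 71.907°, r = 45.575°, D_min = 230.365°, rainbow angle = 50.365°.
Angular width = |53.222° − 50.365°| = 2.857°.

2.86°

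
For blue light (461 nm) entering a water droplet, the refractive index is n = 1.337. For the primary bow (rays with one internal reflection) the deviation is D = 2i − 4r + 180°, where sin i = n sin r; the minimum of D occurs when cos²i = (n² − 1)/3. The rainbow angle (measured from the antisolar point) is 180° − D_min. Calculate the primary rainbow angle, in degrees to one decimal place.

41.5°

cos²i = (1.78757 − 1)/3 = 0.26252; i = arccos(0.51237) = 59.178°.
sin r = sin 59.178°/1.337 = 0.64231; r = 39.964°.
D_min = 2·59.178° − 4·39.964° + 180° = 138.500°.
Rainbow angle = 180° − D_min = 41.500°.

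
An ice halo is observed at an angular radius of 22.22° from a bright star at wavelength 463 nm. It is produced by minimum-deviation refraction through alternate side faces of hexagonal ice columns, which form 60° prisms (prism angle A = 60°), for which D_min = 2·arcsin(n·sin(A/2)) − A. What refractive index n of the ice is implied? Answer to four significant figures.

1.315

Rearranging: n = sin((D_min + A)/2) / sin(A/2).
(D_min + A)/2 = (22.22° + 60°)/2 = 41.110°.
n = sin 41.110° / sin 30° = 0.6575 / 0.5000 = 1.3150.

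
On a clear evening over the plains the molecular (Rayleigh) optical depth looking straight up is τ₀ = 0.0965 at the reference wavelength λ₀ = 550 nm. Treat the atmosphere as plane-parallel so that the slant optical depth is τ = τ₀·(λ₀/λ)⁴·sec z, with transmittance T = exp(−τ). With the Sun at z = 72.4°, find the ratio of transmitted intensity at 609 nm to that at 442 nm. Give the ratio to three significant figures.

Airmass: sec 72.4° = 3.3072.
τ(609 nm) = 0.0965 × (550/609)⁴ × 3.3072 = 0.0965 × 0.6652 × 3.3072 = 0.2123.
τ(442 nm) = 0.0965 × (550/442)⁴ × 3.3072 = 0.0965 × 2.3975 × 3.3072 = 0.7652.
T(609)/T(442) = exp(τ_B − τ_A) = exp(0.5528) = 1.7382.

1.74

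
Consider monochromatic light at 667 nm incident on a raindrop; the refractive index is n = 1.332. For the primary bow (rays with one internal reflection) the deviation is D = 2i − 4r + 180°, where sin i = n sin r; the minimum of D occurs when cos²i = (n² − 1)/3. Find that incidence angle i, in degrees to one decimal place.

59.5°

cos²i = (1.332² − 1)/3 = (1.77422 − 1)/3 = 0.25807.
cos i = 0.50801, so i = 59.469°.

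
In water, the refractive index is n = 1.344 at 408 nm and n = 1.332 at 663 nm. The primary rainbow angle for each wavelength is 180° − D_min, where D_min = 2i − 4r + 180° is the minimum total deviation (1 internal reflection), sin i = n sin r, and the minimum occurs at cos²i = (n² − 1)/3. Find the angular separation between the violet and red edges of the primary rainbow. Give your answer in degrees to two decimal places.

At 408 nm (n = 1.344): cos²i = 0.26878 → i = 58.772°, r = 39.512°, D_min = 139.495°, rainbow angle = 40.505°.
At 663 nm (n = 1.332): cos²i = 0.25807 → i = 59.469°, r = 40.290°, D_min = 137.776°, rainbow angle = 42.224°.
Angular width = |40.505° − 42.224°| = 1.719°.

1.72°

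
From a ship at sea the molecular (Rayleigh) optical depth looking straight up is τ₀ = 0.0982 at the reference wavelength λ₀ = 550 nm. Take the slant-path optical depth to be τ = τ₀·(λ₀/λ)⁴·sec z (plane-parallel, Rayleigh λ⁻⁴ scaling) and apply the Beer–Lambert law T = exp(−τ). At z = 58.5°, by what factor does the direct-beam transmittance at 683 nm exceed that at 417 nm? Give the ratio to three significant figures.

1.63

Airmass: sec 58.5° = 1.9139.
τ(683 nm) = 0.0982 × (550/683)⁴ × 1.9139 = 0.0982 × 0.4205 × 1.9139 = 0.0790.
τ(417 nm) = 0.0982 × (550/417)⁴ × 1.9139 = 0.0982 × 3.0263 × 1.9139 = 0.5688.
T(683)/T(417) = exp(τ_B − τ_A) = exp(0.4897) = 1.6319.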